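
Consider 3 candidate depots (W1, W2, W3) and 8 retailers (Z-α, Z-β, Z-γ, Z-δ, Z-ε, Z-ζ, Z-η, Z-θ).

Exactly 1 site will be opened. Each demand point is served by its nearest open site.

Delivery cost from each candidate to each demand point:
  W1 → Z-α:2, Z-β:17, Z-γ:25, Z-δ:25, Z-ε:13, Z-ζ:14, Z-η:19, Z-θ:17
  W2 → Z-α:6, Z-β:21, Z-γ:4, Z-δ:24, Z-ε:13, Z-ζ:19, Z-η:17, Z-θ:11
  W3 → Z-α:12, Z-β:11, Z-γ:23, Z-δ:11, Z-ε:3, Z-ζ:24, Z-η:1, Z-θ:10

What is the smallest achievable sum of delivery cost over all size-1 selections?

95

Open {W3}.
  Z-α→W3 12, Z-β→W3 11, Z-γ→W3 23, Z-δ→W3 11, Z-ε→W3 3, Z-ζ→W3 24, Z-η→W3 1, Z-θ→W3 10  ⇒ total 95.
Compare {W2}: total 115.
Compare {W1}: total 132.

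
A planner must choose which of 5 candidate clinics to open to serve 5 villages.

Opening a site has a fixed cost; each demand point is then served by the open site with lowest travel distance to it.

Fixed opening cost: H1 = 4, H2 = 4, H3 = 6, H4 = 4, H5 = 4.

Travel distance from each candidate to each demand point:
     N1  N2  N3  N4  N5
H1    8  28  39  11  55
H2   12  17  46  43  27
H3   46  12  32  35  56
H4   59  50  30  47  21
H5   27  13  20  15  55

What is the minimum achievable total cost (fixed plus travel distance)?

Open {H1, H4, H5}: assign each demand point to its cheapest open site.
  N1→H1 8, N2→H5 13, N3→H5 20, N4→H1 11, N5→H4 21
  travel distance 73, fixed 12 → total 85.
Compare {H1, H2, H4, H5}: travel distance 73 + fixed 16 = 89.
Compare {H1, H3, H4, H5}: travel distance 72 + fixed 18 = 90.
Compare {H1, H2, H5}: travel distance 79 + fixed 12 = 91.
All other subsets cost ≥ 89. Minimum total cost: 85.

85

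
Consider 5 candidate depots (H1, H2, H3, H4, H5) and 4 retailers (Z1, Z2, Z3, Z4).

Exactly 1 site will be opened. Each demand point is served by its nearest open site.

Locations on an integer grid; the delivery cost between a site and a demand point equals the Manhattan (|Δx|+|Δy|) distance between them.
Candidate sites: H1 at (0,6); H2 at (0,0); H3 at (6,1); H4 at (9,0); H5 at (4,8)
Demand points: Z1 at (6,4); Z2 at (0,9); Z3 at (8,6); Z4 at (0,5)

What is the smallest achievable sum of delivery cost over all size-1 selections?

20

Open {H1}.
  Z1→H1 8, Z2→H1 3, Z3→H1 8, Z4→H1 1  ⇒ total 20.
Compare {H5}: total 24.
Compare {H3}: total 34.
No size-1 selection does better; minimum is 20.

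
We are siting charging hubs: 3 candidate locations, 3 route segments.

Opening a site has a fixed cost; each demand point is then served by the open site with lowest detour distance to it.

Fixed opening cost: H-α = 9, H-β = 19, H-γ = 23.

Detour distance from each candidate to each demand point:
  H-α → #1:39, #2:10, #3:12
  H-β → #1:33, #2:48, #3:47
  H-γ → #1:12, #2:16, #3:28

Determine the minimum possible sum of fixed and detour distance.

Open {H-α, H-γ}: assign each demand point to its cheapest open site.
  #1→H-γ 12, #2→H-α 10, #3→H-α 12
  detour distance 34, fixed 32 → total 66.
Compare {H-α}: detour distance 61 + fixed 9 = 70.
Compare {H-γ}: detour distance 56 + fixed 23 = 79.
Compare {H-α, H-β}: detour distance 55 + fixed 28 = 83.
All other subsets cost ≥ 70. Minimum total cost: 66.

66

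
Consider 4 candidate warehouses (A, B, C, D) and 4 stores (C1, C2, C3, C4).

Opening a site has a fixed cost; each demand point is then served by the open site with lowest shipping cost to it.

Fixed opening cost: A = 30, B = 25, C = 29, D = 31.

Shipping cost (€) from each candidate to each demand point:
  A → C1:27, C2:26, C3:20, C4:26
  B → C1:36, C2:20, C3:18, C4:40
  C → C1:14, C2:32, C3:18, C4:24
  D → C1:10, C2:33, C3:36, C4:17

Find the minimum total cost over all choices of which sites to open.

Open {C}: assign each demand point to its cheapest open site.
  C1→C 14, C2→C 32, C3→C 18, C4→C 24
  shipping cost 88, fixed 29 → total 117.
Compare {B, D}: shipping cost 65 + fixed 56 = 121.
Compare {D}: shipping cost 96 + fixed 31 = 127.
Compare {A}: shipping cost 99 + fixed 30 = 129.
All other subsets cost ≥ 121. Minimum total cost: 117.

117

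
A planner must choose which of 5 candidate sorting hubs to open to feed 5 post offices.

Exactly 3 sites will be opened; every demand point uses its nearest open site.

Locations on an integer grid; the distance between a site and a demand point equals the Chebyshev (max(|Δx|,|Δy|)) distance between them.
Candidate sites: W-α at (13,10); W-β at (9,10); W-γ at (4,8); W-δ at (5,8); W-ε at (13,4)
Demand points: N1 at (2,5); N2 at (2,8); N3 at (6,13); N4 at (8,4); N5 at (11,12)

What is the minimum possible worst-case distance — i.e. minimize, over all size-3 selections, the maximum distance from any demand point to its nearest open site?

Open {W-α, W-β, W-γ}.
  Farthest demand point is N4 at distance 4 (to W-γ); all others are ≤ 4.
With {W-α, W-β, W-δ} the worst case is 4.
With {W-β, W-γ, W-δ} the worst case is 4.
No size-3 selection achieves below 4.

4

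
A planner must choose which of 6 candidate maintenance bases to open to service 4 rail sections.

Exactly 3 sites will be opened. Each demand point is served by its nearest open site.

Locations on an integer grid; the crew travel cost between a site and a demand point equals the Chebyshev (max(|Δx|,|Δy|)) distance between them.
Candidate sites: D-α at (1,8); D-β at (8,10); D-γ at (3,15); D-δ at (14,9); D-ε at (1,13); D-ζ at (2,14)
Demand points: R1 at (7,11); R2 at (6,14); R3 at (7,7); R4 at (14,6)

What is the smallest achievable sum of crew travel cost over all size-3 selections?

Open {D-β, D-γ, D-δ}.
  R1→D-β 1, R2→D-γ 3, R3→D-β 3, R4→D-δ 3  ⇒ total 10.
Compare {D-α, D-β, D-δ}: total 11.
Compare {D-β, D-δ, D-ε}: total 11.
No size-3 selection does better; minimum is 10.

10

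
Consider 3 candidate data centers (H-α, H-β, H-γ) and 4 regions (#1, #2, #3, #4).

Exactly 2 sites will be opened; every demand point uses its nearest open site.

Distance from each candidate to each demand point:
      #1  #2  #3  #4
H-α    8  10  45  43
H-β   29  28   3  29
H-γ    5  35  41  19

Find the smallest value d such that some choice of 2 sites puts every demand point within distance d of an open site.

Open {H-β, H-γ}.
  Farthest demand point is #2 at distance 28 (to H-β); all others are ≤ 28.
With {H-α, H-β} the worst case is 29.
With {H-α, H-γ} the worst case is 41.
No size-2 selection achieves below 28.

28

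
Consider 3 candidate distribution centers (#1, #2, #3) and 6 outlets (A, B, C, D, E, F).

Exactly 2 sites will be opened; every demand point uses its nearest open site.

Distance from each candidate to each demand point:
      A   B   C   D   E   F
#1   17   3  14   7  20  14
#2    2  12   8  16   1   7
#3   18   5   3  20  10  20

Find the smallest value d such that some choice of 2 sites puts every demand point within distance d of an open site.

Open {#1, #2}.
  Farthest demand point is C at distance 8 (to #2); all others are ≤ 8.
With {#2, #3} the worst case is 16.
With {#1, #3} the worst case is 17.
No size-2 selection achieves below 8.

8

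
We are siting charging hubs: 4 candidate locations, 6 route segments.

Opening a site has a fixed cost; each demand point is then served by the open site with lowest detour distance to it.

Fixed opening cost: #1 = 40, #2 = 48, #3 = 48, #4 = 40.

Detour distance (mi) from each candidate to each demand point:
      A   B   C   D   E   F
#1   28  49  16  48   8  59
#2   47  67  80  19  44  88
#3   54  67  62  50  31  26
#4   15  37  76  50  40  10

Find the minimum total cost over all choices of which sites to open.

Open {#1, #4}: assign each demand point to its cheapest open site.
  A→#4 15, B→#4 37, C→#1 16, D→#1 48, E→#1 8, F→#4 10
  detour distance 134, fixed 80 → total 214.
Compare {#1, #2, #4}: detour distance 105 + fixed 128 = 233.
Compare {#1}: detour distance 208 + fixed 40 = 248.
Compare {#1, #3, #4}: detour distance 134 + fixed 128 = 262.
All other subsets cost ≥ 233. Minimum total cost: 214.

214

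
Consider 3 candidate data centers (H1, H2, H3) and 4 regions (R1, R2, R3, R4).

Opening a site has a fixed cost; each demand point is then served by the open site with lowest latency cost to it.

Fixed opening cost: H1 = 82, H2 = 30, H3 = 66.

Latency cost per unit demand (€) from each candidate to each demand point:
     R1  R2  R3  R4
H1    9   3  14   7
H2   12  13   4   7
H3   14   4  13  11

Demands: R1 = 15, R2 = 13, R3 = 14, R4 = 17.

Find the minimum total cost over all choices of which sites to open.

461

Open {H1, H2}: assign each demand point to its cheapest open site.
  R1→H1 15×9=135, R2→H1 13×3=39, R3→H2 14×4=56, R4→H1 17×7=119
  latency cost 349, fixed 112 → total 461.
Compare {H2, H3}: latency cost 407 + fixed 96 = 503.
Compare {H1, H2, H3}: latency cost 349 + fixed 178 = 527.
Compare {H2}: latency cost 524 + fixed 30 = 554.
All other subsets cost ≥ 503. Minimum total cost: 461.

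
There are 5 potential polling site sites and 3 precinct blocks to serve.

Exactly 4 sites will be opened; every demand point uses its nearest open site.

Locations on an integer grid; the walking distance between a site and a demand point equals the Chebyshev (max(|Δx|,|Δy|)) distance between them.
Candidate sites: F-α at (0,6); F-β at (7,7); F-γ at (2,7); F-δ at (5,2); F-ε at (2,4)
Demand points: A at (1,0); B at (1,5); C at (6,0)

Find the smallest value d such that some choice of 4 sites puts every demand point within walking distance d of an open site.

4

Open {F-α, F-β, F-γ, F-δ}.
  Farthest demand point is A at walking distance 4 (to F-δ); all others are ≤ 4.
With {F-α, F-β, F-γ, F-ε} the worst case is 4.
With {F-α, F-β, F-δ, F-ε} the worst case is 4.
No size-4 selection achieves below 4.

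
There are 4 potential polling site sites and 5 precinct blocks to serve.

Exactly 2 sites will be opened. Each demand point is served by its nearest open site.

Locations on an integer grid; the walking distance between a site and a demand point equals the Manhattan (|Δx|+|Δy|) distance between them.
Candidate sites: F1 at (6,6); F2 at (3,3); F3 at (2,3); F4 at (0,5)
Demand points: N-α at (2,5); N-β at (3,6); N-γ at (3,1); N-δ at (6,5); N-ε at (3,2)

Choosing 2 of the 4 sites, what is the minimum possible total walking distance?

10

Open {F1, F2}.
  N-α→F2 3, N-β→F1 3, N-γ→F2 2, N-δ→F1 1, N-ε→F2 1  ⇒ total 10.
Compare {F1, F3}: total 11.
Compare {F2, F3}: total 13.
No size-2 selection does better; minimum is 10.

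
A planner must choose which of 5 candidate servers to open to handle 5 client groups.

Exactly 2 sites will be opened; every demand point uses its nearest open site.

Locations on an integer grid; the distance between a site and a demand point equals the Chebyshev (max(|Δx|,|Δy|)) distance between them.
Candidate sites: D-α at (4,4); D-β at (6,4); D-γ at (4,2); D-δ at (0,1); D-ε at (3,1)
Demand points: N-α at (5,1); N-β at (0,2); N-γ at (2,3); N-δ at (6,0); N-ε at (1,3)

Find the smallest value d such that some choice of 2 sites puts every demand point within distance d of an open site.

2

Open {D-γ, D-δ}.
  Farthest demand point is N-γ at distance 2 (to D-γ); all others are ≤ 2.
With {D-α, D-ε} the worst case is 3.
With {D-β, D-ε} the worst case is 3.
No size-2 selection achieves below 2.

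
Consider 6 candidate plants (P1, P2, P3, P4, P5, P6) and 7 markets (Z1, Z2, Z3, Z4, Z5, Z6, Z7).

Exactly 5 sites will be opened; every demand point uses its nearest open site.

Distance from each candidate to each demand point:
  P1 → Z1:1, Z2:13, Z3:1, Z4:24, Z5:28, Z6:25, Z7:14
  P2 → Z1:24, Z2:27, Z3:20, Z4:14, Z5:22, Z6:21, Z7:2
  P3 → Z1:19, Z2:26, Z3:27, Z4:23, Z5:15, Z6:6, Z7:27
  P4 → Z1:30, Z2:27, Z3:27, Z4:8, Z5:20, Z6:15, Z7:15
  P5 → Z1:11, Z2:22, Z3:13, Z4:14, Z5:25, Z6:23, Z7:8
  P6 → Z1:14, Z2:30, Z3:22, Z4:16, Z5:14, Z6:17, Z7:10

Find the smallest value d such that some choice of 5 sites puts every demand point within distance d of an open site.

14

Open {P1, P2, P3, P4, P6}.
  Farthest demand point is Z5 at distance 14 (to P6); all others are ≤ 14.
With {P1, P2, P3, P5, P6} the worst case is 14.
With {P1, P3, P4, P5, P6} the worst case is 14.
No size-5 selection achieves below 14.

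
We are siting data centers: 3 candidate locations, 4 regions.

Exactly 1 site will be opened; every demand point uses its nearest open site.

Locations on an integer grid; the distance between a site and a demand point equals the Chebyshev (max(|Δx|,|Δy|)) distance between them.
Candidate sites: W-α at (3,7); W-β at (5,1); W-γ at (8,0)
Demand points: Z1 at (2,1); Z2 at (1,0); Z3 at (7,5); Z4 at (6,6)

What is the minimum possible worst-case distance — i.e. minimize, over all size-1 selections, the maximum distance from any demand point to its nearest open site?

Open {W-β}.
  Farthest demand point is Z4 at distance 5 (to W-β); all others are ≤ 5.
With {W-α} the worst case is 7.
With {W-γ} the worst case is 7.
No size-1 selection achieves below 5.

5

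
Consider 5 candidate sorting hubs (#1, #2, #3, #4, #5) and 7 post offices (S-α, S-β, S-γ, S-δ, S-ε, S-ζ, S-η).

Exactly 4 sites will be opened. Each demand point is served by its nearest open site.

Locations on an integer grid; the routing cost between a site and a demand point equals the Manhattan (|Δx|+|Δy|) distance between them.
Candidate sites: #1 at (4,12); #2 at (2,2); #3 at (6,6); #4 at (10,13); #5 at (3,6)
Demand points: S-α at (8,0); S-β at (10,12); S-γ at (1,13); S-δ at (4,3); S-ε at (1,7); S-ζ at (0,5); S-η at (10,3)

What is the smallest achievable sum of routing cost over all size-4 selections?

31

Open {#1, #3, #4, #5}.
  S-α→#3 8, S-β→#4 1, S-γ→#1 4, S-δ→#5 4, S-ε→#5 3, S-ζ→#5 4, S-η→#3 7  ⇒ total 31.
Compare {#1, #2, #4, #5}: total 32.
Compare {#1, #2, #3, #4}: total 34.
No size-4 selection does better; minimum is 31.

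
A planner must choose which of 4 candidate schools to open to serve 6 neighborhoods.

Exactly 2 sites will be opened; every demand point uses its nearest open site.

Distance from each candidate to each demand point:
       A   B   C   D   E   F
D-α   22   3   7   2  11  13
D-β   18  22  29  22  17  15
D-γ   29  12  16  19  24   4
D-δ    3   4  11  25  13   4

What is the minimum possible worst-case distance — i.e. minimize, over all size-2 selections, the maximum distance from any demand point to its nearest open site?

Open {D-α, D-δ}.
  Farthest demand point is E at distance 11 (to D-α); all others are ≤ 11.
With {D-α, D-β} the worst case is 18.
With {D-β, D-γ} the worst case is 19.
No size-2 selection achieves below 11.

11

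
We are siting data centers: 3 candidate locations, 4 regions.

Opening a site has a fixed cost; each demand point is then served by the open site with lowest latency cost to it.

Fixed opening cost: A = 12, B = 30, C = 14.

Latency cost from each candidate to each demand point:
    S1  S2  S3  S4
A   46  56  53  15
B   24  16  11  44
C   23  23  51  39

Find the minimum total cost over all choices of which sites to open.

Open {A, B}: assign each demand point to its cheapest open site.
  S1→B 24, S2→B 16, S3→B 11, S4→A 15
  latency cost 66, fixed 42 → total 108.
Compare {A, B, C}: latency cost 65 + fixed 56 = 121.
Compare {B}: latency cost 95 + fixed 30 = 125.
Compare {B, C}: latency cost 89 + fixed 44 = 133.
All other subsets cost ≥ 121. Minimum total cost: 108.

108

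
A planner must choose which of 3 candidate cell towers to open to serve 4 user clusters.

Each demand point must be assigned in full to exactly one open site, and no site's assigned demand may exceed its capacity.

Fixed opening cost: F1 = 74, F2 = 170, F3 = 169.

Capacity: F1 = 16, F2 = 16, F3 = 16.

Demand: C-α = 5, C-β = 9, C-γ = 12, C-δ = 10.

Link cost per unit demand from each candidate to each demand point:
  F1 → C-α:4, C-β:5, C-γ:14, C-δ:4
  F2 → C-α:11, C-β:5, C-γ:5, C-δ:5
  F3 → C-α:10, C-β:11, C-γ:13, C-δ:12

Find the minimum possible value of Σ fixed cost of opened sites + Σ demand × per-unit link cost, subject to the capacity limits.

Open {F1, F2, F3}; cheapest assignment that respects the capacities:
  F1 (cap 16, load 15): C-α, C-δ — cost 5×4 + 10×4 = 60
  F2 (cap 16, load 12): C-γ — cost 12×5 = 60
  F3 (cap 16, load 9): C-β — cost 9×11 = 99
  Shipping 219, fixed 413 → total 632.
  Any other capacity-feasible assignment to {F1, F2, F3} ships for at least 219.
Total demand is 36 and no other set of sites has combined capacity ≥ 36, so {F1, F2, F3} is the only feasible choice of open sites. Minimum: 632.

632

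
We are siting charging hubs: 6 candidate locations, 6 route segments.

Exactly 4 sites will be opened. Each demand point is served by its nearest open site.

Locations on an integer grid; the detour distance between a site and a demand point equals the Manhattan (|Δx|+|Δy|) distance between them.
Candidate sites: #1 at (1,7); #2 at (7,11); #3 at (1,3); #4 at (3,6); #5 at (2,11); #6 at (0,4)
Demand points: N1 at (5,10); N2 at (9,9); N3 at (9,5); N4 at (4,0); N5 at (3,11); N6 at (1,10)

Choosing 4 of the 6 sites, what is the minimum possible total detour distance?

23

Open {#2, #3, #4, #5}.
  N1→#2 3, N2→#2 4, N3→#4 7, N4→#3 6, N5→#5 1, N6→#5 2  ⇒ total 23.
Compare {#1, #2, #3, #5}: total 24.
Compare {#1, #2, #4, #5}: total 24.
No size-4 selection does better; minimum is 23.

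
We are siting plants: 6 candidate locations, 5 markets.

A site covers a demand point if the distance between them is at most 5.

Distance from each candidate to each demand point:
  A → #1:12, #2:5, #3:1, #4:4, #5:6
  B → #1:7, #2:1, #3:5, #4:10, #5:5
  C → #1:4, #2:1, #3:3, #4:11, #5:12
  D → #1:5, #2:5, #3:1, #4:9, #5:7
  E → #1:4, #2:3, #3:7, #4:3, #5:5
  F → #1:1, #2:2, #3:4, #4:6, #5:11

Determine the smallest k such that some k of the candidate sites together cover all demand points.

Coverage sets (demand points within 5 of each site):
  A: {#2, #3, #4}
  B: {#2, #3, #5}
  C: {#1, #2, #3}
  D: {#1, #2, #3}
  E: {#1, #2, #4, #5}
  F: {#1, #2, #3}
No single site covers all 5 demand points.
But {A, E} covers everything, so the minimum is 2.

2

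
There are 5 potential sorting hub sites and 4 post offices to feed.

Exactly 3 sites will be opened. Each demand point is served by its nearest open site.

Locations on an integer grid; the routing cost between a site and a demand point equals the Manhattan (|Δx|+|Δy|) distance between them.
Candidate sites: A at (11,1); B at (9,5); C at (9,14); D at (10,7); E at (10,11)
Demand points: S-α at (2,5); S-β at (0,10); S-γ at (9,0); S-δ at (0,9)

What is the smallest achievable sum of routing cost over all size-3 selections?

33

Open {A, B, E}.
  S-α→B 7, S-β→E 11, S-γ→A 3, S-δ→E 12  ⇒ total 33.
Compare {A, B, D}: total 35.
Compare {B, C, E}: total 35.
No size-3 selection does better; minimum is 33.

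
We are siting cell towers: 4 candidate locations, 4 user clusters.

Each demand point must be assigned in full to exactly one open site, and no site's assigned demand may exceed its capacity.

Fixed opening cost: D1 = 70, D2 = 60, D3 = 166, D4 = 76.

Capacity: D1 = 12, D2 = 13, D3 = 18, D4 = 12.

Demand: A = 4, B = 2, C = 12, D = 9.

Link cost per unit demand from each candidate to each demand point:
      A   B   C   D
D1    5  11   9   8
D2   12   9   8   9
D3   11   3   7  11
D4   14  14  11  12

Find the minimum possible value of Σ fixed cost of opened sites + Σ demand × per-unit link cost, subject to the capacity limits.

Open {D2, D3}; cheapest assignment that respects the capacities:
  D2 (cap 13, load 9): D — cost 9×9 = 81
  D3 (cap 18, load 18): A, B, C — cost 4×11 + 2×3 + 12×7 = 134
  Shipping 215, fixed 226 → total 441.
  Any other capacity-feasible assignment to {D2, D3} ships for at least 215.
Compare {D1, D3}: its best feasible assignment gives total 442.
Compare {D1, D2, D4}: its best feasible assignment gives total 452.
Every other set of open sites that can feasibly serve all demand totals ≥ 442 even under its best assignment. Minimum: 441.

441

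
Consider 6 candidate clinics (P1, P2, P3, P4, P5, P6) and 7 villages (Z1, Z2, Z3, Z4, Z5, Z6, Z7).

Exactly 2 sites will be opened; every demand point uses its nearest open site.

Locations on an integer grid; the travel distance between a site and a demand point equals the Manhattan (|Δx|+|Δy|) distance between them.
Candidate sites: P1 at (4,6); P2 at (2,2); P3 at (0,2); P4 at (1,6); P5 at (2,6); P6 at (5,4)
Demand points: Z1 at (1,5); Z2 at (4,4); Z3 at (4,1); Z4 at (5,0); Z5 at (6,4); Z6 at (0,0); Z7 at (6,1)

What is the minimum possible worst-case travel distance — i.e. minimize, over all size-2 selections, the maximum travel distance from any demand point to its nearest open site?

4

Open {P2, P6}.
  Farthest demand point is Z1 at travel distance 4 (to P2); all others are ≤ 4.
With {P3, P6} the worst case is 4.
With {P1, P2} the worst case is 5.
No size-2 selection achieves below 4.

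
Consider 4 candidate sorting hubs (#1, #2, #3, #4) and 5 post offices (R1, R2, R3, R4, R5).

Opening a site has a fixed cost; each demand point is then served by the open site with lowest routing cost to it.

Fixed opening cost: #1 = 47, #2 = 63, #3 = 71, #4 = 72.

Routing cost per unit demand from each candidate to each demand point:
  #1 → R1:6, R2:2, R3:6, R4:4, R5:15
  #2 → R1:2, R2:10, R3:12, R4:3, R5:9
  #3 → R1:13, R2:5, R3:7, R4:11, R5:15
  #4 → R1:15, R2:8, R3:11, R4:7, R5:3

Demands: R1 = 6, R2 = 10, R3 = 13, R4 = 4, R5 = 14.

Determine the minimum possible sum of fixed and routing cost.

311

Open {#1, #4}: assign each demand point to its cheapest open site.
  R1→#1 6×6=36, R2→#1 10×2=20, R3→#1 13×6=78, R4→#1 4×4=16, R5→#4 14×3=42
  routing cost 192, fixed 119 → total 311.
Compare {#1, #2, #4}: routing cost 164 + fixed 182 = 346.
Compare {#1, #2}: routing cost 248 + fixed 110 = 358.
Compare {#1, #3, #4}: routing cost 192 + fixed 190 = 382.
All other subsets cost ≥ 346. Minimum total cost: 311.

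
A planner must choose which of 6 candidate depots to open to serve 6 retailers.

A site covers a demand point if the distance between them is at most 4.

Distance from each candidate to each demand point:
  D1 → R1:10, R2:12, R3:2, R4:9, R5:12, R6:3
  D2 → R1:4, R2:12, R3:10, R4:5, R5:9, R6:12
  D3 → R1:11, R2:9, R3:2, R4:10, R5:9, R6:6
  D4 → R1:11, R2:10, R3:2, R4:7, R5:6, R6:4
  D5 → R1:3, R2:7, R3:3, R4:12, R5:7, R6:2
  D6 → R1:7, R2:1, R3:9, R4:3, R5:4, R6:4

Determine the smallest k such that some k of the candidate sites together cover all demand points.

Coverage sets (demand points within 4 of each site):
  D1: {R3, R6}
  D2: {R1}
  D3: {R3}
  D4: {R3, R6}
  D5: {R1, R3, R6}
  D6: {R2, R4, R5, R6}
No single site covers all 6 demand points.
But {D5, D6} covers everything, so the minimum is 2.

2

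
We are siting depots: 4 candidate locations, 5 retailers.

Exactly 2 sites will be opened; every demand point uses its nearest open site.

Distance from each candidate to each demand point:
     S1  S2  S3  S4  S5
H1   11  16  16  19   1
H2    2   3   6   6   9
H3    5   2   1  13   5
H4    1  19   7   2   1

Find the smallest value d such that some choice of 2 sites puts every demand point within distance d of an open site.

Open {H3, H4}.
  Farthest demand point is S2 at distance 2 (to H3); all others are ≤ 2.
With {H1, H2} the worst case is 6.
With {H2, H3} the worst case is 6.
No size-2 selection achieves below 2.

2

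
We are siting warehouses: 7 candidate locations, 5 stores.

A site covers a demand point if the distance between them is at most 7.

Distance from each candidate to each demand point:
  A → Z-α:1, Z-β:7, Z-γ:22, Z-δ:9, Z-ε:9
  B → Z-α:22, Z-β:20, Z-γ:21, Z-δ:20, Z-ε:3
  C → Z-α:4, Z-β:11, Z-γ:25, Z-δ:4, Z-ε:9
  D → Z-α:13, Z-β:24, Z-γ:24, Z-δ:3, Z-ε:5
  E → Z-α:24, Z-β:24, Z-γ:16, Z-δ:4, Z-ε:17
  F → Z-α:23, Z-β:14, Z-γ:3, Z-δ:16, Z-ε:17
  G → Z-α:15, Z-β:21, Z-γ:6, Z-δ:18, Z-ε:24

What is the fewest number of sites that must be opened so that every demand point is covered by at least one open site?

3

Coverage sets (demand points within 7 of each site):
  A: {Z-α, Z-β}
  B: {Z-ε}
  C: {Z-α, Z-δ}
  D: {Z-δ, Z-ε}
  E: {Z-δ}
  F: {Z-γ}
  G: {Z-γ}
No 2 sites suffice: every size-2 union leaves at least one demand point uncovered.
But {A, D, F} covers everything, so the minimum is 3.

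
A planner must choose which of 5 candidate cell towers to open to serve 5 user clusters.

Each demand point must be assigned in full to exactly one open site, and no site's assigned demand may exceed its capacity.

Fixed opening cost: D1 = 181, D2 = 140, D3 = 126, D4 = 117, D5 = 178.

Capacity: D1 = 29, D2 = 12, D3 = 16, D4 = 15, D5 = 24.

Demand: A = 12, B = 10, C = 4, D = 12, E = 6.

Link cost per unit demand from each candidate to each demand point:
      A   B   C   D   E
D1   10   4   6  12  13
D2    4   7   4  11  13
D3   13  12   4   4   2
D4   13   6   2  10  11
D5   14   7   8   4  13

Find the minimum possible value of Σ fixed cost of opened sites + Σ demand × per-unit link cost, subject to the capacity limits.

Open {D1, D3}; cheapest assignment that respects the capacities:
  D1 (cap 29, load 28): A, B, E — cost 12×10 + 10×4 + 6×13 = 238
  D3 (cap 16, load 16): C, D — cost 4×4 + 12×4 = 64
  Shipping 302, fixed 307 → total 609.
  Any other capacity-feasible assignment to {D1, D3} ships for at least 302.
Compare {D2, D3, D5}: its best feasible assignment gives total 638.
Compare {D1, D5}: its best feasible assignment gives total 669.
Every other set of open sites that can feasibly serve all demand totals ≥ 638 even under its best assignment. Minimum: 609.

609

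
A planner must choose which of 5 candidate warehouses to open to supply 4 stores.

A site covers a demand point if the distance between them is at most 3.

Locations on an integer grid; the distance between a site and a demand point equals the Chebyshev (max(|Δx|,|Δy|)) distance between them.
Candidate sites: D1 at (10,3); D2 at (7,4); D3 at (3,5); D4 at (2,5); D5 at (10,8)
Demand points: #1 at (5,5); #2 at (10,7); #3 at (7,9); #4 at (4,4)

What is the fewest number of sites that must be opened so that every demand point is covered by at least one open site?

Coverage sets (demand points within 3 of each site):
  D1: {}
  D2: {#1, #2, #4}
  D3: {#1, #4}
  D4: {#1, #4}
  D5: {#2, #3}
No single site covers all 4 demand points.
But {D2, D5} covers everything, so the minimum is 2.

2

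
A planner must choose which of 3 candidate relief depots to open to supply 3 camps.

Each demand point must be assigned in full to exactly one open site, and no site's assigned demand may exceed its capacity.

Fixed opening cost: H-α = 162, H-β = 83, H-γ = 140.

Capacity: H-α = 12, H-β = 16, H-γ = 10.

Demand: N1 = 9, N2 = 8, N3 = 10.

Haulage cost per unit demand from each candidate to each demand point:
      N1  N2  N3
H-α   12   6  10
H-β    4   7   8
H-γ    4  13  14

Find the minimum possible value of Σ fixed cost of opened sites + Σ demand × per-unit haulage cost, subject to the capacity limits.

Open {H-α, H-β, H-γ}; cheapest assignment that respects the capacities:
  H-α (cap 12, load 8): N2 — cost 8×6 = 48
  H-β (cap 16, load 10): N3 — cost 10×8 = 80
  H-γ (cap 10, load 9): N1 — cost 9×4 = 36
  Shipping 164, fixed 385 → total 549.
  Any other capacity-feasible assignment to {H-α, H-β, H-γ} ships for at least 164.
Total demand is 27; every other set of sites either has combined capacity below 27 or cannot fit the demands without splitting one across sites, so {H-α, H-β, H-γ} is the only feasible choice of open sites. Minimum: 549.

549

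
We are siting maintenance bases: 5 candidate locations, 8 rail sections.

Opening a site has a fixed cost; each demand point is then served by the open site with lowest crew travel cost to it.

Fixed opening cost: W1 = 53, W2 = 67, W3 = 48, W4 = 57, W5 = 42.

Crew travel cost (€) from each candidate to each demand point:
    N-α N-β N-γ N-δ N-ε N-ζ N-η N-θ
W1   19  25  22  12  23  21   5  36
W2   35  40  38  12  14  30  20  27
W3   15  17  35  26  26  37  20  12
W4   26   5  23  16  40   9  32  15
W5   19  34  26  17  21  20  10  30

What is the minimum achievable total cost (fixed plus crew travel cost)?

Open {W1}: assign each demand point to its cheapest open site.
  N-α→W1 19, N-β→W1 25, N-γ→W1 22, N-δ→W1 12, N-ε→W1 23, N-ζ→W1 21, N-η→W1 5, N-θ→W1 36
  crew travel cost 163, fixed 53 → total 216.
Compare {W4, W5}: crew travel cost 118 + fixed 99 = 217.
Compare {W5}: crew travel cost 177 + fixed 42 = 219.
Compare {W1, W4}: crew travel cost 110 + fixed 110 = 220.
All other subsets cost ≥ 217. Minimum total cost: 216.

216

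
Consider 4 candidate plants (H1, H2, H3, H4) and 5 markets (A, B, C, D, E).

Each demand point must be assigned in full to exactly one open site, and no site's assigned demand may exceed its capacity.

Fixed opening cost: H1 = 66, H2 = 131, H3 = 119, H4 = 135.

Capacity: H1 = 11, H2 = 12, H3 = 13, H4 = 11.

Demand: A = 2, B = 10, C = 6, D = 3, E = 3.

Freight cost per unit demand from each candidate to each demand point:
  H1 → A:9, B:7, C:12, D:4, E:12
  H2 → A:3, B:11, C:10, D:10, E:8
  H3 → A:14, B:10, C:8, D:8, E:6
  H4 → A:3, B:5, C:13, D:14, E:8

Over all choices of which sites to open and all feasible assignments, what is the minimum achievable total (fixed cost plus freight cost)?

405

Open {H1, H3}; cheapest assignment that respects the capacities:
  H1 (cap 11, load 11): A, C, D — cost 2×9 + 6×12 + 3×4 = 102
  H3 (cap 13, load 13): B, E — cost 10×10 + 3×6 = 118
  Shipping 220, fixed 185 → total 405.
  Any other capacity-feasible assignment to {H1, H3} ships for at least 220.
Compare {H2, H3}: its best feasible assignment gives total 456.
Compare {H1, H3, H4}: its best feasible assignment gives total 466.
Every other set of open sites that can feasibly serve all demand totals ≥ 456 even under its best assignment. Minimum: 405.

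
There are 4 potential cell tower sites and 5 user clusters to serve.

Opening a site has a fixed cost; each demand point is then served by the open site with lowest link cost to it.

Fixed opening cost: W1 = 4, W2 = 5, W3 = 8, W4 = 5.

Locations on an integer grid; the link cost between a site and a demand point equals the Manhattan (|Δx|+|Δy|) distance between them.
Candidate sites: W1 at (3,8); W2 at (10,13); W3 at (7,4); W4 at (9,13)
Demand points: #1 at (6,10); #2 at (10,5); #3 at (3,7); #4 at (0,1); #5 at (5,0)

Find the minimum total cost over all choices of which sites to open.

38

Open {W1, W3}: assign each demand point to its cheapest open site.
  #1→W1 5, #2→W3 4, #3→W1 1, #4→W1 10, #5→W3 6
  link cost 26, fixed 12 → total 38.
Compare {W1}: link cost 36 + fixed 4 = 40.
Compare {W3}: link cost 34 + fixed 8 = 42.
Compare {W1, W2}: link cost 34 + fixed 9 = 43.
All other subsets cost ≥ 40. Minimum total cost: 38.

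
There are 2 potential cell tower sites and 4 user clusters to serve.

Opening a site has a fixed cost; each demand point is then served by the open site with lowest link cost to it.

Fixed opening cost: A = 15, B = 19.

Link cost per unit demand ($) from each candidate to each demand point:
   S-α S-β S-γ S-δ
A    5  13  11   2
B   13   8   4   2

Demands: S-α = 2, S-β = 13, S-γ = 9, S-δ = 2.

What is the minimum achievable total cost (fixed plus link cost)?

Open {A, B}: assign each demand point to its cheapest open site.
  S-α→A 2×5=10, S-β→B 13×8=104, S-γ→B 9×4=36, S-δ→A 2×2=4
  link cost 154, fixed 34 → total 188.
Compare {B}: link cost 170 + fixed 19 = 189.
Compare {A}: link cost 282 + fixed 15 = 297.

188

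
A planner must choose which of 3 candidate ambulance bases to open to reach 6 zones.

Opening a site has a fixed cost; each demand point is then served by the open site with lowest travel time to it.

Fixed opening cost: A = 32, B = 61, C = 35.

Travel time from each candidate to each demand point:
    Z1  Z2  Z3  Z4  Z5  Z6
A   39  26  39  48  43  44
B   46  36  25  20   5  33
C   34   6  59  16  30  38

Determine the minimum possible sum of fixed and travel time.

Open {B, C}: assign each demand point to its cheapest open site.
  Z1→C 34, Z2→C 6, Z3→B 25, Z4→C 16, Z5→B 5, Z6→B 33
  travel time 119, fixed 96 → total 215.
Compare {C}: travel time 183 + fixed 35 = 218.
Compare {B}: travel time 165 + fixed 61 = 226.
Compare {A, C}: travel time 163 + fixed 67 = 230.
All other subsets cost ≥ 218. Minimum total cost: 215.

215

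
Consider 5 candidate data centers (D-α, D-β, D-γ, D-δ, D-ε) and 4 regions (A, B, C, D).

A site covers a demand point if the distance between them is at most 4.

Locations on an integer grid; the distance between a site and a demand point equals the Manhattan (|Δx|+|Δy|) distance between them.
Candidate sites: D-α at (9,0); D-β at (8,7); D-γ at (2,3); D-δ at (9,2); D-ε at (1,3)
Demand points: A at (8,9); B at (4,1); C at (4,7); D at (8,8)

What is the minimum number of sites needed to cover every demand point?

Coverage sets (demand points within 4 of each site):
  D-α: {}
  D-β: {A, C, D}
  D-γ: {B}
  D-δ: {}
  D-ε: {}
No single site covers all 4 demand points.
But {D-β, D-γ} covers everything, so the minimum is 2.

2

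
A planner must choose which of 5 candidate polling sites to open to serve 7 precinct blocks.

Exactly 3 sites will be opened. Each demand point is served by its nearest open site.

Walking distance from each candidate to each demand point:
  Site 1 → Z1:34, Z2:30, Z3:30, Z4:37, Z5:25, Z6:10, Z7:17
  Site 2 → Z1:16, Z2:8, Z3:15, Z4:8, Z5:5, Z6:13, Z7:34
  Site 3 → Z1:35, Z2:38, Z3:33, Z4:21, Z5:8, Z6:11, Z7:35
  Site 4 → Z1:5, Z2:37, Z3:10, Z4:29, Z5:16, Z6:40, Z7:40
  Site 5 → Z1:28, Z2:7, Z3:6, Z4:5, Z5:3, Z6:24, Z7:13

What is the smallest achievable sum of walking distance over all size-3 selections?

49

Open {Site 1, Site 4, Site 5}.
  Z1→Site 4 5, Z2→Site 5 7, Z3→Site 5 6, Z4→Site 5 5, Z5→Site 5 3, Z6→Site 1 10, Z7→Site 5 13  ⇒ total 49.
Compare {Site 3, Site 4, Site 5}: total 50.
Compare {Site 2, Site 4, Site 5}: total 52.
No size-3 selection does better; minimum is 49.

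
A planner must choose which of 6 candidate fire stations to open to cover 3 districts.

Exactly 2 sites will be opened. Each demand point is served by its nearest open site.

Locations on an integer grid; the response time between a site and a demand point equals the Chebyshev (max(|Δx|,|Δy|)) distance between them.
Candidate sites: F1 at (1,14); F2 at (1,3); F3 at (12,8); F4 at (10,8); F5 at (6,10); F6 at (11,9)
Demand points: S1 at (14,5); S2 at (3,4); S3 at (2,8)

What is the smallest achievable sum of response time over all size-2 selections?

10

Open {F2, F3}.
  S1→F3 3, S2→F2 2, S3→F2 5  ⇒ total 10.
Compare {F2, F4}: total 11.
Compare {F2, F6}: total 11.
No size-2 selection does better; minimum is 10.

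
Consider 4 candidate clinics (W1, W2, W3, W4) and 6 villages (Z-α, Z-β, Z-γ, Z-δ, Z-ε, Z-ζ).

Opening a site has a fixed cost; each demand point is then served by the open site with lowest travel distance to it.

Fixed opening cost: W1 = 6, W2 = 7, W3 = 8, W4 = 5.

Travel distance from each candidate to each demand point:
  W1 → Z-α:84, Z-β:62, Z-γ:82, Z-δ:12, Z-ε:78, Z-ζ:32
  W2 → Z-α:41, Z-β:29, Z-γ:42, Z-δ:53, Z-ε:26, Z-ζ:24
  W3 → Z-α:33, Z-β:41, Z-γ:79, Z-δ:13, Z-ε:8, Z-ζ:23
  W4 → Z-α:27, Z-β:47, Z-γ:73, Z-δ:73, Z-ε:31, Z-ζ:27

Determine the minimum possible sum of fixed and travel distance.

162

Open {W2, W3, W4}: assign each demand point to its cheapest open site.
  Z-α→W4 27, Z-β→W2 29, Z-γ→W2 42, Z-δ→W3 13, Z-ε→W3 8, Z-ζ→W3 23
  travel distance 142, fixed 20 → total 162.
Compare {W2, W3}: travel distance 148 + fixed 15 = 163.
Compare {W1, W2, W3, W4}: travel distance 141 + fixed 26 = 167.
Compare {W1, W2, W3}: travel distance 147 + fixed 21 = 168.
All other subsets cost ≥ 163. Minimum total cost: 162.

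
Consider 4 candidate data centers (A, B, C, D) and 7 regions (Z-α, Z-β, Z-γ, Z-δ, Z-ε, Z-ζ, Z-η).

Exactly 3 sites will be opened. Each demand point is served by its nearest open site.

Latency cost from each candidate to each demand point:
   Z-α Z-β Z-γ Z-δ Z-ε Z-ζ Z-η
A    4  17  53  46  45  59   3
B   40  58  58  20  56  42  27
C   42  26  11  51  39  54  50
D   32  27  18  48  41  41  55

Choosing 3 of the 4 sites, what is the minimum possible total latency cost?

Open {A, B, C}.
  Z-α→A 4, Z-β→A 17, Z-γ→C 11, Z-δ→B 20, Z-ε→C 39, Z-ζ→B 42, Z-η→A 3  ⇒ total 136.
Compare {A, B, D}: total 144.
Compare {A, C, D}: total 161.
No size-3 selection does better; minimum is 136.

136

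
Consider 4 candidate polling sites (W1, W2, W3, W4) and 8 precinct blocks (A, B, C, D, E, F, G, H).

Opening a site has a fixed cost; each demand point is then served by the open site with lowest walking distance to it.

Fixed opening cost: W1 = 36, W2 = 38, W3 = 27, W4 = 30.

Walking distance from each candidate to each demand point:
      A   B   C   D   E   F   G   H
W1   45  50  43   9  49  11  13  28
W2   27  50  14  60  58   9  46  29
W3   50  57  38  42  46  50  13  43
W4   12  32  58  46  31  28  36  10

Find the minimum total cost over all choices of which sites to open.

227

Open {W1, W4}: assign each demand point to its cheapest open site.
  A→W4 12, B→W4 32, C→W1 43, D→W1 9, E→W4 31, F→W1 11, G→W1 13, H→W4 10
  walking distance 161, fixed 66 → total 227.
Compare {W1, W2, W4}: walking distance 130 + fixed 104 = 234.
Compare {W1, W3, W4}: walking distance 156 + fixed 93 = 249.
Compare {W2, W4}: walking distance 190 + fixed 68 = 258.
All other subsets cost ≥ 234. Minimum total cost: 227.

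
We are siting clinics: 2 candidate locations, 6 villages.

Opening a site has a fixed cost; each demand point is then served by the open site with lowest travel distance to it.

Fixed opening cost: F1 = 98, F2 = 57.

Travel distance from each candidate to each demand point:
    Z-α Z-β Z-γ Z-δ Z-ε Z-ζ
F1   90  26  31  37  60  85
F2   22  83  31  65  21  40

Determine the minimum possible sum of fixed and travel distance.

319

Open {F2}: assign each demand point to its cheapest open site.
  Z-α→F2 22, Z-β→F2 83, Z-γ→F2 31, Z-δ→F2 65, Z-ε→F2 21, Z-ζ→F2 40
  travel distance 262, fixed 57 → total 319.
Compare {F1, F2}: travel distance 177 + fixed 155 = 332.
Compare {F1}: travel distance 329 + fixed 98 = 427.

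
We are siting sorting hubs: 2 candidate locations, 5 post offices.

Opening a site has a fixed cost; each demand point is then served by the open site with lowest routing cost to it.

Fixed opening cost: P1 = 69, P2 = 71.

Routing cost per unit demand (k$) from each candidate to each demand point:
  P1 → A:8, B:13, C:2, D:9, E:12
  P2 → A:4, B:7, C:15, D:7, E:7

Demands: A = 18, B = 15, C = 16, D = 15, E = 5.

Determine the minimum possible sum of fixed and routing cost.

489

Open {P1, P2}: assign each demand point to its cheapest open site.
  A→P2 18×4=72, B→P2 15×7=105, C→P1 16×2=32, D→P2 15×7=105, E→P2 5×7=35
  routing cost 349, fixed 140 → total 489.
Compare {P2}: routing cost 557 + fixed 71 = 628.
Compare {P1}: routing cost 566 + fixed 69 = 635.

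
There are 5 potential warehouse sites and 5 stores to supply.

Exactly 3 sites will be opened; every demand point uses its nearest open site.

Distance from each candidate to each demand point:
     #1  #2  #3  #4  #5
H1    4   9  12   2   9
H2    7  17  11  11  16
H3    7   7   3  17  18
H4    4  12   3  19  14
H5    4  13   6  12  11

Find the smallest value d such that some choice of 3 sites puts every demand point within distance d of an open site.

Open {H1, H2, H3}.
  Farthest demand point is #5 at distance 9 (to H1); all others are ≤ 9.
With {H1, H2, H4} the worst case is 9.
With {H1, H2, H5} the worst case is 9.
No size-3 selection achieves below 9.

9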